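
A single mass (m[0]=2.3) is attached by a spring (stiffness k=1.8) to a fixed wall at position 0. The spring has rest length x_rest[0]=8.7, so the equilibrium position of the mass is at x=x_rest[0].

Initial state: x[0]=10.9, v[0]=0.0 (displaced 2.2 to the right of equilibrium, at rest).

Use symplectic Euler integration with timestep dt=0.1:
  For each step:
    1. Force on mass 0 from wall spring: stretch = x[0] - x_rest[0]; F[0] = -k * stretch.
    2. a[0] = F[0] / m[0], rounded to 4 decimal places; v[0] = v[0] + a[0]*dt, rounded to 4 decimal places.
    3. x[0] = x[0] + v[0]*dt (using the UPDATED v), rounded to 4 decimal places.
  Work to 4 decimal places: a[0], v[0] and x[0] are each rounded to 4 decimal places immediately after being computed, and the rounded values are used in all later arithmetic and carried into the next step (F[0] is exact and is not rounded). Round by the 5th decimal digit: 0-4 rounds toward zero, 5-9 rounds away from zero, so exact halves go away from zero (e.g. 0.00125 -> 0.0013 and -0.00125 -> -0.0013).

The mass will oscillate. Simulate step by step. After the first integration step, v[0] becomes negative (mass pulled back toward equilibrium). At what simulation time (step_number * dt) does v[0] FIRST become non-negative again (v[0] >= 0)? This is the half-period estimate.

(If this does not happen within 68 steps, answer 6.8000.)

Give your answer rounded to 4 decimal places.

Step 0: x=[10.9000] v=[0.0000]
Step 1: x=[10.8828] v=[-0.1722]
Step 2: x=[10.8485] v=[-0.3430]
Step 3: x=[10.7974] v=[-0.5111]
Step 4: x=[10.7299] v=[-0.6752]
Step 5: x=[10.6465] v=[-0.8341]
Step 6: x=[10.5479] v=[-0.9864]
Step 7: x=[10.4348] v=[-1.1310]
Step 8: x=[10.3081] v=[-1.2668]
Step 9: x=[10.1688] v=[-1.3927]
Step 10: x=[10.0180] v=[-1.5077]
Step 11: x=[9.8569] v=[-1.6109]
Step 12: x=[9.6868] v=[-1.7014]
Step 13: x=[9.5089] v=[-1.7786]
Step 14: x=[9.3247] v=[-1.8419]
Step 15: x=[9.1356] v=[-1.8908]
Step 16: x=[8.9431] v=[-1.9249]
Step 17: x=[8.7487] v=[-1.9439]
Step 18: x=[8.5539] v=[-1.9477]
Step 19: x=[8.3603] v=[-1.9363]
Step 20: x=[8.1693] v=[-1.9097]
Step 21: x=[7.9825] v=[-1.8682]
Step 22: x=[7.8013] v=[-1.8121]
Step 23: x=[7.6271] v=[-1.7418]
Step 24: x=[7.4613] v=[-1.6578]
Step 25: x=[7.3052] v=[-1.5609]
Step 26: x=[7.1600] v=[-1.4517]
Step 27: x=[7.0269] v=[-1.3312]
Step 28: x=[6.9069] v=[-1.2003]
Step 29: x=[6.8009] v=[-1.0600]
Step 30: x=[6.7098] v=[-0.9114]
Step 31: x=[6.6342] v=[-0.7557]
Step 32: x=[6.5748] v=[-0.5940]
Step 33: x=[6.5320] v=[-0.4277]
Step 34: x=[6.5062] v=[-0.2580]
Step 35: x=[6.4976] v=[-0.0863]
Step 36: x=[6.5062] v=[0.0861]
First v>=0 after going negative at step 36, time=3.6000

Answer: 3.6000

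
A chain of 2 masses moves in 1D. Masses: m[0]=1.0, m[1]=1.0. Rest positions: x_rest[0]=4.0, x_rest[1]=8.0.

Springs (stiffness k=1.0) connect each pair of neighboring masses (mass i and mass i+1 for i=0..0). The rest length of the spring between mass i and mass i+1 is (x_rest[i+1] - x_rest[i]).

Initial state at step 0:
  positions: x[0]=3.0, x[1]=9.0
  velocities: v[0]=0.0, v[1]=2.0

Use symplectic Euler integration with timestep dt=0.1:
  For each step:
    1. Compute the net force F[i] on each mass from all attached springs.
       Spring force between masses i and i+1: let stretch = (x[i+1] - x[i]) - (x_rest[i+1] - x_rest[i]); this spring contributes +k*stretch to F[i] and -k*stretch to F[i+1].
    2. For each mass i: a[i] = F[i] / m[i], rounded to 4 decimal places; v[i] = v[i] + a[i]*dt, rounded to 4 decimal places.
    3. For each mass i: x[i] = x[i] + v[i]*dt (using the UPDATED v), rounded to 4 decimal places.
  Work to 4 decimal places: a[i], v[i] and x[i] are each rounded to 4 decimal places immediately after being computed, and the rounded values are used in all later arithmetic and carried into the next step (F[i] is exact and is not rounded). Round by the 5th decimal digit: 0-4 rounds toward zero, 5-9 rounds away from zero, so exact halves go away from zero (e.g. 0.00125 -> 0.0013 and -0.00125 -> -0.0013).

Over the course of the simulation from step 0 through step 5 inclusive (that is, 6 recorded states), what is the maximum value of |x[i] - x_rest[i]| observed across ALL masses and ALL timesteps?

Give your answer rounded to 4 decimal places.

Step 0: x=[3.0000 9.0000] v=[0.0000 2.0000]
Step 1: x=[3.0200 9.1800] v=[0.2000 1.8000]
Step 2: x=[3.0616 9.3384] v=[0.4160 1.5840]
Step 3: x=[3.1260 9.4740] v=[0.6437 1.3563]
Step 4: x=[3.2139 9.5862] v=[0.8785 1.1215]
Step 5: x=[3.3255 9.6746] v=[1.1157 0.8843]
Max displacement = 1.6746

Answer: 1.6746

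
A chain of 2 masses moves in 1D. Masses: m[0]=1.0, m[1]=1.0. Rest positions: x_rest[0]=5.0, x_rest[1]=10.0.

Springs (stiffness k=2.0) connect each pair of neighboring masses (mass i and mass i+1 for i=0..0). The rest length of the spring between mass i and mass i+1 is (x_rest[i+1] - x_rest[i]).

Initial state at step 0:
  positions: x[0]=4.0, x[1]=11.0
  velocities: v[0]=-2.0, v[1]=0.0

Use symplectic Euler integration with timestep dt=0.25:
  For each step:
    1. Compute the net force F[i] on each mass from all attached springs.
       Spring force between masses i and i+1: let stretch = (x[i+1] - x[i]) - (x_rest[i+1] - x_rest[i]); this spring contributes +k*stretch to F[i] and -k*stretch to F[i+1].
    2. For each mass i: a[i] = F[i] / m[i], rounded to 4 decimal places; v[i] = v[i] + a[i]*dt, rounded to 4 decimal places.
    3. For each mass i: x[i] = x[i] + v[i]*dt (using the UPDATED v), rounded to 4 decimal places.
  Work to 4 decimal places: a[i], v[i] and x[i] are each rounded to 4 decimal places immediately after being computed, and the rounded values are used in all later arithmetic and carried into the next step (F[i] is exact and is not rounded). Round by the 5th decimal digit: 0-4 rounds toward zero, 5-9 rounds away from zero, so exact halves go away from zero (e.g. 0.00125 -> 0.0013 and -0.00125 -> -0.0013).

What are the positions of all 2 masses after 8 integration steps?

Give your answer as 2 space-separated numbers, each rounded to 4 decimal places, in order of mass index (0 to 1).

Step 0: x=[4.0000 11.0000] v=[-2.0000 0.0000]
Step 1: x=[3.7500 10.7500] v=[-1.0000 -1.0000]
Step 2: x=[3.7500 10.2500] v=[0.0000 -2.0000]
Step 3: x=[3.9375 9.5625] v=[0.7500 -2.7500]
Step 4: x=[4.2031 8.7969] v=[1.0625 -3.0625]
Step 5: x=[4.4180 8.0821] v=[0.8594 -2.8594]
Step 6: x=[4.4659 7.5342] v=[0.1915 -2.1915]
Step 7: x=[4.2723 7.2278] v=[-0.7744 -1.2257]
Step 8: x=[3.8231 7.1769] v=[-1.7967 -0.2035]

Answer: 3.8231 7.1769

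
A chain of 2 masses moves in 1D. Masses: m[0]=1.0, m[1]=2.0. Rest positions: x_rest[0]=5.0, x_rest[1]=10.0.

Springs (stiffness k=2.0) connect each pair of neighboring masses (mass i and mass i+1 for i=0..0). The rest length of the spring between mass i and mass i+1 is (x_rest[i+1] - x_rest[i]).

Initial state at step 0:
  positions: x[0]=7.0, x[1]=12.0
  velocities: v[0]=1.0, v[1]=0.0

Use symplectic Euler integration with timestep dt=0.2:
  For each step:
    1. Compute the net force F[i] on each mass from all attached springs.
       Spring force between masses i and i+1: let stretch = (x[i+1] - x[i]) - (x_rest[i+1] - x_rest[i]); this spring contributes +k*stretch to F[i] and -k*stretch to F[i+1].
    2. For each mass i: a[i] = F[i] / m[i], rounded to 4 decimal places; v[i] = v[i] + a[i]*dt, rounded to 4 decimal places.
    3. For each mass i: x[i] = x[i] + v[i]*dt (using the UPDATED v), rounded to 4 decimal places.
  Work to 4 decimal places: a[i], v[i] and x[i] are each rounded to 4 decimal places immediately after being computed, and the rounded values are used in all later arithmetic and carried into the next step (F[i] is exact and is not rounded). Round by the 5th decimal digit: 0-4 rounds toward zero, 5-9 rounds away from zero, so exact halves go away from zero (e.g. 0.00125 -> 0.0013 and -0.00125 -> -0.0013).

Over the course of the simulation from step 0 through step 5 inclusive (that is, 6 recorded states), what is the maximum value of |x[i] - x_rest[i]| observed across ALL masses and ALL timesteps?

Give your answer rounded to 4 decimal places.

Answer: 2.7185

Derivation:
Step 0: x=[7.0000 12.0000] v=[1.0000 0.0000]
Step 1: x=[7.2000 12.0000] v=[1.0000 0.0000]
Step 2: x=[7.3840 12.0080] v=[0.9200 0.0400]
Step 3: x=[7.5379 12.0310] v=[0.7696 0.1152]
Step 4: x=[7.6513 12.0743] v=[0.5668 0.2166]
Step 5: x=[7.7185 12.1407] v=[0.3360 0.3320]
Max displacement = 2.7185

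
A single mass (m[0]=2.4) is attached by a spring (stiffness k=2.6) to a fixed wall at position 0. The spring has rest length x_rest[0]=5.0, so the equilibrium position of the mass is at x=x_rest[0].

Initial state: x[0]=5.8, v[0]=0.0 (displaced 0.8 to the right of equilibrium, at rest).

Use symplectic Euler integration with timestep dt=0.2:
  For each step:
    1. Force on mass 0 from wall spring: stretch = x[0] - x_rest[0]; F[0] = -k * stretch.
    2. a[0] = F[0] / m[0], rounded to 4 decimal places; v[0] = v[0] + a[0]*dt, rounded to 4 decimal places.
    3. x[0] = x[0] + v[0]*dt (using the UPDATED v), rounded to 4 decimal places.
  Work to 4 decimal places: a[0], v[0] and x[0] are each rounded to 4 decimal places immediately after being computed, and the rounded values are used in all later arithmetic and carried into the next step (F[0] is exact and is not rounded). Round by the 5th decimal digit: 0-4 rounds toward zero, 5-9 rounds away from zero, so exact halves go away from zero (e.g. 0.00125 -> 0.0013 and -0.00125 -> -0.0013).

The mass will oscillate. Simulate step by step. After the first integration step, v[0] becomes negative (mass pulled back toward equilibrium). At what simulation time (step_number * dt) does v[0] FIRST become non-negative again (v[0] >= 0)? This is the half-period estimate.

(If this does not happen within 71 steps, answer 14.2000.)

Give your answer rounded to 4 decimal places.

Answer: 3.2000

Derivation:
Step 0: x=[5.8000] v=[0.0000]
Step 1: x=[5.7653] v=[-0.1733]
Step 2: x=[5.6975] v=[-0.3391]
Step 3: x=[5.5995] v=[-0.4902]
Step 4: x=[5.4755] v=[-0.6201]
Step 5: x=[5.3309] v=[-0.7231]
Step 6: x=[5.1719] v=[-0.7948]
Step 7: x=[5.0055] v=[-0.8320]
Step 8: x=[4.8389] v=[-0.8332]
Step 9: x=[4.6792] v=[-0.7983]
Step 10: x=[4.5334] v=[-0.7288]
Step 11: x=[4.4079] v=[-0.6277]
Step 12: x=[4.3080] v=[-0.4994]
Step 13: x=[4.2381] v=[-0.3495]
Step 14: x=[4.2012] v=[-0.1844]
Step 15: x=[4.1989] v=[-0.0113]
Step 16: x=[4.2314] v=[0.1623]
First v>=0 after going negative at step 16, time=3.2000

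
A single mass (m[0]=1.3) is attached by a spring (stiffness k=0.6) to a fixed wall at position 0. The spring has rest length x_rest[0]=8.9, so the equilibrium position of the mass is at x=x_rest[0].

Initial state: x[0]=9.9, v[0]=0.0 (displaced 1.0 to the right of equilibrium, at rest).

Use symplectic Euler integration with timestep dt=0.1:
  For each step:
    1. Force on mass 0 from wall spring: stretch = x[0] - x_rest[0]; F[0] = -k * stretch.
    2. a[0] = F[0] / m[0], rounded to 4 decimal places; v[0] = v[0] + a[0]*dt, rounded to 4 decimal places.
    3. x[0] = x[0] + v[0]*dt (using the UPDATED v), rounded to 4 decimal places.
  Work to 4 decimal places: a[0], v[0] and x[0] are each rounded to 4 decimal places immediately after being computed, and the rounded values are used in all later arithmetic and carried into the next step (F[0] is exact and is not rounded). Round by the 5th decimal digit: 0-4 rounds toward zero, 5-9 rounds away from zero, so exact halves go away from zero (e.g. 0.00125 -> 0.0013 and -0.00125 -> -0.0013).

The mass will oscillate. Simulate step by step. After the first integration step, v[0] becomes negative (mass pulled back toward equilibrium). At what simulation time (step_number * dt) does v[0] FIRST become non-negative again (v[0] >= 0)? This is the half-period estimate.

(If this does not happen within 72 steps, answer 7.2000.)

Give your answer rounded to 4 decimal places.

Answer: 4.7000

Derivation:
Step 0: x=[9.9000] v=[0.0000]
Step 1: x=[9.8954] v=[-0.0462]
Step 2: x=[9.8862] v=[-0.0921]
Step 3: x=[9.8724] v=[-0.1376]
Step 4: x=[9.8542] v=[-0.1825]
Step 5: x=[9.8316] v=[-0.2265]
Step 6: x=[9.8047] v=[-0.2695]
Step 7: x=[9.7736] v=[-0.3113]
Step 8: x=[9.7384] v=[-0.3516]
Step 9: x=[9.6994] v=[-0.3903]
Step 10: x=[9.6567] v=[-0.4272]
Step 11: x=[9.6105] v=[-0.4621]
Step 12: x=[9.5610] v=[-0.4949]
Step 13: x=[9.5085] v=[-0.5254]
Step 14: x=[9.4532] v=[-0.5535]
Step 15: x=[9.3953] v=[-0.5790]
Step 16: x=[9.3351] v=[-0.6019]
Step 17: x=[9.2729] v=[-0.6220]
Step 18: x=[9.2090] v=[-0.6392]
Step 19: x=[9.1437] v=[-0.6535]
Step 20: x=[9.0772] v=[-0.6648]
Step 21: x=[9.0099] v=[-0.6730]
Step 22: x=[8.9421] v=[-0.6781]
Step 23: x=[8.8741] v=[-0.6800]
Step 24: x=[8.8062] v=[-0.6788]
Step 25: x=[8.7388] v=[-0.6745]
Step 26: x=[8.6721] v=[-0.6671]
Step 27: x=[8.6064] v=[-0.6566]
Step 28: x=[8.5421] v=[-0.6431]
Step 29: x=[8.4794] v=[-0.6266]
Step 30: x=[8.4187] v=[-0.6072]
Step 31: x=[8.3602] v=[-0.5850]
Step 32: x=[8.3042] v=[-0.5601]
Step 33: x=[8.2509] v=[-0.5326]
Step 34: x=[8.2006] v=[-0.5026]
Step 35: x=[8.1536] v=[-0.4703]
Step 36: x=[8.1100] v=[-0.4359]
Step 37: x=[8.0701] v=[-0.3994]
Step 38: x=[8.0340] v=[-0.3611]
Step 39: x=[8.0019] v=[-0.3211]
Step 40: x=[7.9739] v=[-0.2797]
Step 41: x=[7.9502] v=[-0.2370]
Step 42: x=[7.9309] v=[-0.1932]
Step 43: x=[7.9161] v=[-0.1485]
Step 44: x=[7.9058] v=[-0.1031]
Step 45: x=[7.9001] v=[-0.0572]
Step 46: x=[7.8990] v=[-0.0111]
Step 47: x=[7.9025] v=[0.0351]
First v>=0 after going negative at step 47, time=4.7000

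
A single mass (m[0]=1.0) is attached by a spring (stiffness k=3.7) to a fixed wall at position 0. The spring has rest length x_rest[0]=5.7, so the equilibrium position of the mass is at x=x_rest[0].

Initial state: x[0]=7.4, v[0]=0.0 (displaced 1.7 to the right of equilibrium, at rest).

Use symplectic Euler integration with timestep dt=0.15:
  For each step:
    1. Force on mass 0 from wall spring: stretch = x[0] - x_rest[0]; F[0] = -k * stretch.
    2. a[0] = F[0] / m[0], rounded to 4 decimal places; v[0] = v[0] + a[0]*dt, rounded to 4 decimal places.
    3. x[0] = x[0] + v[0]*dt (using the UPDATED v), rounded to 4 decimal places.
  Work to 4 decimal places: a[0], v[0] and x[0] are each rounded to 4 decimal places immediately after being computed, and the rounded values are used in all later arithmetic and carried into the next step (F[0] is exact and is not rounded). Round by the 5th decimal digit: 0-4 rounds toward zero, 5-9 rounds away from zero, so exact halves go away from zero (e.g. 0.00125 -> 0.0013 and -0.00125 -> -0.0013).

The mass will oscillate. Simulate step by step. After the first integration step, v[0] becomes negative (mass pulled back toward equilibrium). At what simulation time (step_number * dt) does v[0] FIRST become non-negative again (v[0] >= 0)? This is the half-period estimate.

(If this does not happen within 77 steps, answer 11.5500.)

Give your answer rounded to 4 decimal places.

Answer: 1.6500

Derivation:
Step 0: x=[7.4000] v=[0.0000]
Step 1: x=[7.2585] v=[-0.9435]
Step 2: x=[6.9872] v=[-1.8085]
Step 3: x=[6.6088] v=[-2.5229]
Step 4: x=[6.1547] v=[-3.0273]
Step 5: x=[5.6627] v=[-3.2797]
Step 6: x=[5.1739] v=[-3.2590]
Step 7: x=[4.7289] v=[-2.9670]
Step 8: x=[4.3647] v=[-2.4280]
Step 9: x=[4.1117] v=[-1.6869]
Step 10: x=[3.9909] v=[-0.8054]
Step 11: x=[4.0124] v=[0.1432]
First v>=0 after going negative at step 11, time=1.6500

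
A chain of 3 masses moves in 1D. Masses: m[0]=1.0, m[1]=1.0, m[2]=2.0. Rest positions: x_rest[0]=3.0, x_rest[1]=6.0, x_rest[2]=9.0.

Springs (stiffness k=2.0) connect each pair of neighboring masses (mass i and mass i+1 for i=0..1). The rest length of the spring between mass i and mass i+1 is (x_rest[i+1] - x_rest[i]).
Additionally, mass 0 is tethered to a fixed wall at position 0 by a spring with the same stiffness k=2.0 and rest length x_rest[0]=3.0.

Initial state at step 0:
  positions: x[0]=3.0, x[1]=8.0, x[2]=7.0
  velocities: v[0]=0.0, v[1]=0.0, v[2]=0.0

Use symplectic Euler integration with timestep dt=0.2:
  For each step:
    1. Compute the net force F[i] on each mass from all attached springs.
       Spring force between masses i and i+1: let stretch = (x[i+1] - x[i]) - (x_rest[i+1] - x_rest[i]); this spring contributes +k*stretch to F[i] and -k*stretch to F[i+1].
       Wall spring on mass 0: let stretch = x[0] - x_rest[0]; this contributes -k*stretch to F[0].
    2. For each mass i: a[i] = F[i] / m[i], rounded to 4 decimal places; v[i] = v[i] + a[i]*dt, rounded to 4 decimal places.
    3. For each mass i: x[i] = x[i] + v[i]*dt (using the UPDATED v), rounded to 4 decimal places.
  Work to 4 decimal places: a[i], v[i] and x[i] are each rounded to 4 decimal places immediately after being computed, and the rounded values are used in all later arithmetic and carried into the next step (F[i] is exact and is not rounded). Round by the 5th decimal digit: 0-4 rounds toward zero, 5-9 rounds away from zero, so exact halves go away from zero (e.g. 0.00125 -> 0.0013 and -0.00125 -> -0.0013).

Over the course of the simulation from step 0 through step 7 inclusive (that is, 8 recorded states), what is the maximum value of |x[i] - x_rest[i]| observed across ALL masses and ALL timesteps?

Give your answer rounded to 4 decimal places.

Answer: 2.6509

Derivation:
Step 0: x=[3.0000 8.0000 7.0000] v=[0.0000 0.0000 0.0000]
Step 1: x=[3.1600 7.5200 7.1600] v=[0.8000 -2.4000 0.8000]
Step 2: x=[3.4160 6.6624 7.4544] v=[1.2800 -4.2880 1.4720]
Step 3: x=[3.6584 5.6084 7.8371] v=[1.2122 -5.2698 1.9136]
Step 4: x=[3.7642 4.5767 8.2507] v=[0.5288 -5.1583 2.0679]
Step 5: x=[3.6338 3.7740 8.6373] v=[-0.6519 -4.0137 1.9331]
Step 6: x=[3.2239 3.3491 8.9494] v=[-2.0493 -2.1245 1.5604]
Step 7: x=[2.5661 3.3622 9.1575] v=[-3.2888 0.0655 1.0403]
Max displacement = 2.6509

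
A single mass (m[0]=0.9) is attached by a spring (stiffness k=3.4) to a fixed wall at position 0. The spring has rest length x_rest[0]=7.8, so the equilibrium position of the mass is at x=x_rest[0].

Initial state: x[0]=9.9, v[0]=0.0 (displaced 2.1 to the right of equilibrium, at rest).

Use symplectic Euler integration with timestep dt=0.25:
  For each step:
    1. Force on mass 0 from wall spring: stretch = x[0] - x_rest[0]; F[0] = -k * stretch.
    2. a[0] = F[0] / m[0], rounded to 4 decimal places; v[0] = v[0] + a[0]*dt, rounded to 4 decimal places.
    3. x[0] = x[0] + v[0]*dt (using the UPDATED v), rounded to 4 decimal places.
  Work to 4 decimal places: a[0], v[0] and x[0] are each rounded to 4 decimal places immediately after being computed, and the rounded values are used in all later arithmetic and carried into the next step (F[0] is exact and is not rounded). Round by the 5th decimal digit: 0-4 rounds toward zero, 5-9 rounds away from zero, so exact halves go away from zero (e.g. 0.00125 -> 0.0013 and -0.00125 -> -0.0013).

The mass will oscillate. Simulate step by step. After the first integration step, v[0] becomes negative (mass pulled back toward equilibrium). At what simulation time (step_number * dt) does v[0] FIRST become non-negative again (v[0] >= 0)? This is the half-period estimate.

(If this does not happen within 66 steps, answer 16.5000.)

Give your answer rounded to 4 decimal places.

Step 0: x=[9.9000] v=[0.0000]
Step 1: x=[9.4042] v=[-1.9833]
Step 2: x=[8.5296] v=[-3.4984]
Step 3: x=[7.4827] v=[-4.1875]
Step 4: x=[6.5108] v=[-3.8878]
Step 5: x=[5.8433] v=[-2.6702]
Step 6: x=[5.6378] v=[-0.8222]
Step 7: x=[5.9428] v=[1.2199]
First v>=0 after going negative at step 7, time=1.7500

Answer: 1.7500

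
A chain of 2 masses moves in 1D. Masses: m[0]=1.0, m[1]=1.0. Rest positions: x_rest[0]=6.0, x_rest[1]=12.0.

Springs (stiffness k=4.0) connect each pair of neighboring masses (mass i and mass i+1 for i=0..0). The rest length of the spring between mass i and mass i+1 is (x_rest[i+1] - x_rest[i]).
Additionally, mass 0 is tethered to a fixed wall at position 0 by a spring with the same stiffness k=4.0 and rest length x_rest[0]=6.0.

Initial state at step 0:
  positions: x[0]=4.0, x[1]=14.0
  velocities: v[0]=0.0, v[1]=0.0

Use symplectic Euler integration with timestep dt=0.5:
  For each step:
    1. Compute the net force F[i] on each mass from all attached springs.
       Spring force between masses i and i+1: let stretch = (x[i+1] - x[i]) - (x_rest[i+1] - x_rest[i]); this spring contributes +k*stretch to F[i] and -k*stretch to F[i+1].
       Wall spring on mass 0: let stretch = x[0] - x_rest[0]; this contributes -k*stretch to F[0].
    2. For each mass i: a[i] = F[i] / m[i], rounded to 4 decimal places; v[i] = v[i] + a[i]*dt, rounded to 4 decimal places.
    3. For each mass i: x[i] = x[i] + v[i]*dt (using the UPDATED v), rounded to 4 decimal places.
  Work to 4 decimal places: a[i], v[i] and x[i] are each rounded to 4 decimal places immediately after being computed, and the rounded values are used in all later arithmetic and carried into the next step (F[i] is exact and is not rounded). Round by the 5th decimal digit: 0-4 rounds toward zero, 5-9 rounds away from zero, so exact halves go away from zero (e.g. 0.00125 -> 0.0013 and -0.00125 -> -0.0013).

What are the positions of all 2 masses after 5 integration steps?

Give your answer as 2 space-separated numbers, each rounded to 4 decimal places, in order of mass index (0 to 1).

Step 0: x=[4.0000 14.0000] v=[0.0000 0.0000]
Step 1: x=[10.0000 10.0000] v=[12.0000 -8.0000]
Step 2: x=[6.0000 12.0000] v=[-8.0000 4.0000]
Step 3: x=[2.0000 14.0000] v=[-8.0000 4.0000]
Step 4: x=[8.0000 10.0000] v=[12.0000 -8.0000]
Step 5: x=[8.0000 10.0000] v=[0.0000 0.0000]

Answer: 8.0000 10.0000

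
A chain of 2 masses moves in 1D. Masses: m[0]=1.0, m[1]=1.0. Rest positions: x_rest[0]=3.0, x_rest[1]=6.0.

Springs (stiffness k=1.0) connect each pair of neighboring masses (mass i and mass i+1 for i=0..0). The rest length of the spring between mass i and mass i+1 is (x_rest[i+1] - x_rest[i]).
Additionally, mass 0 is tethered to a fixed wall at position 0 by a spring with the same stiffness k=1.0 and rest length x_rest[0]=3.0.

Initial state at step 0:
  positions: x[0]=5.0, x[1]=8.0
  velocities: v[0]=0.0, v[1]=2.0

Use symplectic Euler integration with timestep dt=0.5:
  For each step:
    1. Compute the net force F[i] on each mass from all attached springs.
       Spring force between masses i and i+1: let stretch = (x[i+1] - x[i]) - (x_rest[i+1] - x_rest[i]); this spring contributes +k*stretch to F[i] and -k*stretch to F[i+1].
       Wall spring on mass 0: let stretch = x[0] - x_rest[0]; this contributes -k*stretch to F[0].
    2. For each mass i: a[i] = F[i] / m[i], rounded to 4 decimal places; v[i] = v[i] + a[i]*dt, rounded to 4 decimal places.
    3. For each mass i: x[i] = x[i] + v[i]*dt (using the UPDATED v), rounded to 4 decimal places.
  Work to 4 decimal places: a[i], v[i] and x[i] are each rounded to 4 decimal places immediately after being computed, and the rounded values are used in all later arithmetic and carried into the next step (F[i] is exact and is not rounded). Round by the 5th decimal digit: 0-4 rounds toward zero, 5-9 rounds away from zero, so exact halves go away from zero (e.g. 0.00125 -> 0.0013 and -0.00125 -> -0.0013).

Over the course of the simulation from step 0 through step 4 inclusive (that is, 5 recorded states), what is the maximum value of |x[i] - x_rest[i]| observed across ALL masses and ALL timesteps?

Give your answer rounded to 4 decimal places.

Step 0: x=[5.0000 8.0000] v=[0.0000 2.0000]
Step 1: x=[4.5000 9.0000] v=[-1.0000 2.0000]
Step 2: x=[4.0000 9.6250] v=[-1.0000 1.2500]
Step 3: x=[3.9063 9.5938] v=[-0.1875 -0.0625]
Step 4: x=[4.2579 8.8907] v=[0.7031 -1.4063]
Max displacement = 3.6250

Answer: 3.6250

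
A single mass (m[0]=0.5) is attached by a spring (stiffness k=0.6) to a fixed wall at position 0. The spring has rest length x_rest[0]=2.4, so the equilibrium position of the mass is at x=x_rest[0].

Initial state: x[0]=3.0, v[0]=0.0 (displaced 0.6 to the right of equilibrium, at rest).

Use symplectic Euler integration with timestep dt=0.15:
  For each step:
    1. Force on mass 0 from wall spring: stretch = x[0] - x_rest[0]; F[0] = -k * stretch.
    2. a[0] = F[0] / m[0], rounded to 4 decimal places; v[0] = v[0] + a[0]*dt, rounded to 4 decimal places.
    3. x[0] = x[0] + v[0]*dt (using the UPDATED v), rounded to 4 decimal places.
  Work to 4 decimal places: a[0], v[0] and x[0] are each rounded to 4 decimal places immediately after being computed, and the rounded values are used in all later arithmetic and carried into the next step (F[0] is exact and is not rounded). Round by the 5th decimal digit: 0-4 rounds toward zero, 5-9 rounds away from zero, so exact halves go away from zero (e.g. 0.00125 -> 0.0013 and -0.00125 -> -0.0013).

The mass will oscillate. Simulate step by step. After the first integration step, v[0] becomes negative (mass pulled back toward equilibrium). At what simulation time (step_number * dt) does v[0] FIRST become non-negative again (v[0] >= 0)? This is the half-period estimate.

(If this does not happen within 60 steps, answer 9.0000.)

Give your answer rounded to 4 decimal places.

Step 0: x=[3.0000] v=[0.0000]
Step 1: x=[2.9838] v=[-0.1080]
Step 2: x=[2.9518] v=[-0.2131]
Step 3: x=[2.9049] v=[-0.3124]
Step 4: x=[2.8444] v=[-0.4033]
Step 5: x=[2.7719] v=[-0.4833]
Step 6: x=[2.6894] v=[-0.5502]
Step 7: x=[2.5991] v=[-0.6023]
Step 8: x=[2.5034] v=[-0.6381]
Step 9: x=[2.4049] v=[-0.6567]
Step 10: x=[2.3063] v=[-0.6576]
Step 11: x=[2.2102] v=[-0.6407]
Step 12: x=[2.1192] v=[-0.6065]
Step 13: x=[2.0358] v=[-0.5560]
Step 14: x=[1.9622] v=[-0.4905]
Step 15: x=[1.9004] v=[-0.4117]
Step 16: x=[1.8521] v=[-0.3218]
Step 17: x=[1.8186] v=[-0.2232]
Step 18: x=[1.8008] v=[-0.1185]
Step 19: x=[1.7992] v=[-0.0107]
Step 20: x=[1.8138] v=[0.0975]
First v>=0 after going negative at step 20, time=3.0000

Answer: 3.0000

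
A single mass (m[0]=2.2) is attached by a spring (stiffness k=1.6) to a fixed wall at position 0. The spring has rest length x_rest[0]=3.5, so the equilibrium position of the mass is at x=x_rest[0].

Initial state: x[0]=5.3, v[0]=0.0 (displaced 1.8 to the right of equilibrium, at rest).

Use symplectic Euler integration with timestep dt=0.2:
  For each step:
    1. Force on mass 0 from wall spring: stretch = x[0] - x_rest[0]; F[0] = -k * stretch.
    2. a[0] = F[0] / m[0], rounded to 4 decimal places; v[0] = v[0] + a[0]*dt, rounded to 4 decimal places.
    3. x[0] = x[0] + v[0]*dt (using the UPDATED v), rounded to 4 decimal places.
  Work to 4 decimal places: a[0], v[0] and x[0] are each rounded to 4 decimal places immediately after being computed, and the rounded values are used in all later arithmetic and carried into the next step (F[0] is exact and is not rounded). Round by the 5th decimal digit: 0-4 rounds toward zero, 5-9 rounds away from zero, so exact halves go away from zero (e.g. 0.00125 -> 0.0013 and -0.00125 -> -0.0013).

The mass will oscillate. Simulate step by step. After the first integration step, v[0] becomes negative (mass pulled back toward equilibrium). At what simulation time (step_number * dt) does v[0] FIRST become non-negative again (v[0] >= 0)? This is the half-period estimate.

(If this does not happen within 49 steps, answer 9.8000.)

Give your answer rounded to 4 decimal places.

Answer: 3.8000

Derivation:
Step 0: x=[5.3000] v=[0.0000]
Step 1: x=[5.2476] v=[-0.2618]
Step 2: x=[5.1444] v=[-0.5160]
Step 3: x=[4.9934] v=[-0.7552]
Step 4: x=[4.7989] v=[-0.9724]
Step 5: x=[4.5666] v=[-1.1613]
Step 6: x=[4.3033] v=[-1.3164]
Step 7: x=[4.0167] v=[-1.4332]
Step 8: x=[3.7150] v=[-1.5084]
Step 9: x=[3.4071] v=[-1.5397]
Step 10: x=[3.1019] v=[-1.5262]
Step 11: x=[2.8082] v=[-1.4683]
Step 12: x=[2.5347] v=[-1.3677]
Step 13: x=[2.2892] v=[-1.2273]
Step 14: x=[2.0790] v=[-1.0512]
Step 15: x=[1.9101] v=[-0.8445]
Step 16: x=[1.7875] v=[-0.6132]
Step 17: x=[1.7147] v=[-0.3641]
Step 18: x=[1.6938] v=[-0.1044]
Step 19: x=[1.7255] v=[0.1583]
First v>=0 after going negative at step 19, time=3.8000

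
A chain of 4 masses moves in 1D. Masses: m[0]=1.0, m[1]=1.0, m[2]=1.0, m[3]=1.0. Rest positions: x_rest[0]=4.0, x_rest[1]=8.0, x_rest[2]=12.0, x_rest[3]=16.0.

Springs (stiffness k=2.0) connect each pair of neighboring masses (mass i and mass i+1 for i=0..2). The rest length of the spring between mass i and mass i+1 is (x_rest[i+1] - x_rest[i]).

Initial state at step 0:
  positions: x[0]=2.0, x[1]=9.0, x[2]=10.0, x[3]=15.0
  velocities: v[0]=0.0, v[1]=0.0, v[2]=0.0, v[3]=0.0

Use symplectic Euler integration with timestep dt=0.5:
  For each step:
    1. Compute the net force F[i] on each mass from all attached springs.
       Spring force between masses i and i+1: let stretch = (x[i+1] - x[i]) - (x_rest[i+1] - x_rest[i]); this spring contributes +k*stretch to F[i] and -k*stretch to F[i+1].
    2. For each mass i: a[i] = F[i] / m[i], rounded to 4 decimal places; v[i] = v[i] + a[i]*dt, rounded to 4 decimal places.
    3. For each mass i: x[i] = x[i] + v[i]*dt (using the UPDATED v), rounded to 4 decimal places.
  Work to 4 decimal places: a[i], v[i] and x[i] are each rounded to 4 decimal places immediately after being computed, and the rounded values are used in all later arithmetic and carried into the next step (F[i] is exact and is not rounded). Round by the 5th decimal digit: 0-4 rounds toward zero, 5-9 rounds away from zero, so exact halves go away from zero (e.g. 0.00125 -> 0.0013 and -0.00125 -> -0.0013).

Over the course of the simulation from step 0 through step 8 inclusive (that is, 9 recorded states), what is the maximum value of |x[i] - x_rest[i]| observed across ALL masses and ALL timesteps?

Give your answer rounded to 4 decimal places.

Answer: 3.2500

Derivation:
Step 0: x=[2.0000 9.0000 10.0000 15.0000] v=[0.0000 0.0000 0.0000 0.0000]
Step 1: x=[3.5000 6.0000 12.0000 14.5000] v=[3.0000 -6.0000 4.0000 -1.0000]
Step 2: x=[4.2500 4.7500 12.2500 14.7500] v=[1.5000 -2.5000 0.5000 0.5000]
Step 3: x=[3.2500 7.0000 10.0000 15.7500] v=[-2.0000 4.5000 -4.5000 2.0000]
Step 4: x=[2.1250 8.8750 9.1250 15.8750] v=[-2.2500 3.7500 -1.7500 0.2500]
Step 5: x=[2.3750 7.5000 11.5000 14.6250] v=[0.5000 -2.7500 4.7500 -2.5000]
Step 6: x=[3.1875 5.5625 13.4375 13.8125] v=[1.6250 -3.8750 3.8750 -1.6250]
Step 7: x=[3.1875 6.3750 11.6250 14.8125] v=[0.0000 1.6250 -3.6250 2.0000]
Step 8: x=[2.7813 8.2188 8.7813 16.2188] v=[-0.8125 3.6875 -5.6875 2.8125]
Max displacement = 3.2500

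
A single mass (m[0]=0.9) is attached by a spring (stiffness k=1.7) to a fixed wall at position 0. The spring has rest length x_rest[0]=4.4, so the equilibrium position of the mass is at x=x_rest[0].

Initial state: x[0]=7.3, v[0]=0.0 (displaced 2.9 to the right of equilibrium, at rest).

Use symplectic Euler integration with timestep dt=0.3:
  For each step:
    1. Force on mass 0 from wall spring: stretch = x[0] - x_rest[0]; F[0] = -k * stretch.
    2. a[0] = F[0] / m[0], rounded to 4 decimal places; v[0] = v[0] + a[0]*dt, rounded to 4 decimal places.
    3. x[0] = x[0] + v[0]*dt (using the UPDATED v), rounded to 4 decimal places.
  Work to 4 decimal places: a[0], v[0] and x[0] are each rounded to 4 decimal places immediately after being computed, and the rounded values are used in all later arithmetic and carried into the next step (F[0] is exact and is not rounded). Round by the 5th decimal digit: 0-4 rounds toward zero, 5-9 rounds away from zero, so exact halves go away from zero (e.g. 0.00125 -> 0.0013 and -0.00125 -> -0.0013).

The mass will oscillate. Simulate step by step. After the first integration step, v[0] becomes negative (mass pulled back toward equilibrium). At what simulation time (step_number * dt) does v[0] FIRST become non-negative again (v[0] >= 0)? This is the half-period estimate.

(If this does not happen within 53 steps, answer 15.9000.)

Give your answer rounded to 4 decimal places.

Step 0: x=[7.3000] v=[0.0000]
Step 1: x=[6.8070] v=[-1.6433]
Step 2: x=[5.9048] v=[-3.0073]
Step 3: x=[4.7468] v=[-3.8600]
Step 4: x=[3.5299] v=[-4.0565]
Step 5: x=[2.4609] v=[-3.5635]
Step 6: x=[1.7215] v=[-2.4647]
Step 7: x=[1.4374] v=[-0.9469]
Step 8: x=[1.6570] v=[0.7319]
First v>=0 after going negative at step 8, time=2.4000

Answer: 2.4000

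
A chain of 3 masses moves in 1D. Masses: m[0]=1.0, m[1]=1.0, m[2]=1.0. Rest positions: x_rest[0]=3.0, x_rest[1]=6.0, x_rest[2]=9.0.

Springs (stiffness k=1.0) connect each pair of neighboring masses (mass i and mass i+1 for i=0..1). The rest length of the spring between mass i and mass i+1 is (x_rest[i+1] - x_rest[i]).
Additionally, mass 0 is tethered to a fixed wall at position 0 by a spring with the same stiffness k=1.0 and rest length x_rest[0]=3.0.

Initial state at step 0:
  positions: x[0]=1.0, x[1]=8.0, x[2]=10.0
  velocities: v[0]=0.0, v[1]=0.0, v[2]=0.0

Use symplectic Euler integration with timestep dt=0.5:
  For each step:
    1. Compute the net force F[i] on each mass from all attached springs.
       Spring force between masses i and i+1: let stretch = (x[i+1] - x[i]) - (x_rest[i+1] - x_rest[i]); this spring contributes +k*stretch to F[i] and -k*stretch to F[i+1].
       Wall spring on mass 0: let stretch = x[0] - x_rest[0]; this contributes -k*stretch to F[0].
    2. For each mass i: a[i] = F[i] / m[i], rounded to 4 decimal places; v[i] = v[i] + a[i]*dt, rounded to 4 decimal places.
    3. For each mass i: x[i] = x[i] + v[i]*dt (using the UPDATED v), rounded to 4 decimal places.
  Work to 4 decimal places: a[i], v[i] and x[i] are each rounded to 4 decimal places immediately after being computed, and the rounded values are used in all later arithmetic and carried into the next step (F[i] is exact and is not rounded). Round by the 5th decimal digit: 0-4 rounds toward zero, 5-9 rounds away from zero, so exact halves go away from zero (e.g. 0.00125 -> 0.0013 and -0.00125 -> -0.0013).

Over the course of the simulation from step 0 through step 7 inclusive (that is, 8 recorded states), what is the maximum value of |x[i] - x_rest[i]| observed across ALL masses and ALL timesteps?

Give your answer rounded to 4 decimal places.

Step 0: x=[1.0000 8.0000 10.0000] v=[0.0000 0.0000 0.0000]
Step 1: x=[2.5000 6.7500 10.2500] v=[3.0000 -2.5000 0.5000]
Step 2: x=[4.4375 5.3125 10.3750] v=[3.8750 -2.8750 0.2500]
Step 3: x=[5.4844 4.9219 9.9844] v=[2.0938 -0.7813 -0.7813]
Step 4: x=[5.0196 5.9375 9.0781] v=[-0.9297 2.0312 -1.8126]
Step 5: x=[3.5293 7.5088 8.1367] v=[-2.9806 3.1426 -1.8829]
Step 6: x=[2.1516 8.2422 7.7883] v=[-2.7555 1.4668 -0.6969]
Step 7: x=[1.7586 7.3395 8.3034] v=[-0.7860 -1.8055 1.0301]
Max displacement = 2.4844

Answer: 2.4844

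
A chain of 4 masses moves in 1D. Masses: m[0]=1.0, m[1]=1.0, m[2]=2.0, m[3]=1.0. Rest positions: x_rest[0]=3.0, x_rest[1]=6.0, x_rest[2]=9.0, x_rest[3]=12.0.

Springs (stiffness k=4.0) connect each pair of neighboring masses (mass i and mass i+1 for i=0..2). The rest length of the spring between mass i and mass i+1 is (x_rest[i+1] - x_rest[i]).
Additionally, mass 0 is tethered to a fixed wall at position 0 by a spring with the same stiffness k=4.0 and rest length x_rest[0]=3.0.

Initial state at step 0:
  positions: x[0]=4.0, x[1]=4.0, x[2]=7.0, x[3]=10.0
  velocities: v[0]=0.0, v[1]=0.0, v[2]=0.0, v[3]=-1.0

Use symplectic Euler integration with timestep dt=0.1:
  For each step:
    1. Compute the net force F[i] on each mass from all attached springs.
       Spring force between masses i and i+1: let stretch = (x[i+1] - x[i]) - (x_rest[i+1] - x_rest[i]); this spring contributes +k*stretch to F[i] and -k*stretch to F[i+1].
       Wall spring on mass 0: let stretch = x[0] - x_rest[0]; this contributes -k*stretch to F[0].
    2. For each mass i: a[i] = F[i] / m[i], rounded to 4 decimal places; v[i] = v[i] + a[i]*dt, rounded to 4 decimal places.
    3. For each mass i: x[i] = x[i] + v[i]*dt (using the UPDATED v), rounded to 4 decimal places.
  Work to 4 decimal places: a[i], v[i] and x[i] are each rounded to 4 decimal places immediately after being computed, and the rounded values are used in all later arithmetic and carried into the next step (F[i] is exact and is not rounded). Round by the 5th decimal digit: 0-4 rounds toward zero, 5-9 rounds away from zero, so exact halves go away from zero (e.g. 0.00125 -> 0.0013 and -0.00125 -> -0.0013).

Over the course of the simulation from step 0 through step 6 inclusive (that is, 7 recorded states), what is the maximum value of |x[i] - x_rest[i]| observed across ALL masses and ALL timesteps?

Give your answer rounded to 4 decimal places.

Step 0: x=[4.0000 4.0000 7.0000 10.0000] v=[0.0000 0.0000 0.0000 -1.0000]
Step 1: x=[3.8400 4.1200 7.0000 9.9000] v=[-1.6000 1.2000 0.0000 -1.0000]
Step 2: x=[3.5376 4.3440 7.0004 9.8040] v=[-3.0240 2.2400 0.0040 -0.9600]
Step 3: x=[3.1260 4.6420 7.0037 9.7159] v=[-4.1165 2.9800 0.0334 -0.8814]
Step 4: x=[2.6500 4.9738 7.0141 9.6393] v=[-4.7605 3.3183 0.1035 -0.7663]
Step 5: x=[2.1609 5.2943 7.0362 9.5777] v=[-4.8910 3.2049 0.2205 -0.6164]
Step 6: x=[1.7107 5.5591 7.0742 9.5344] v=[-4.5020 2.6483 0.3804 -0.4330]
Max displacement = 2.4656

Answer: 2.4656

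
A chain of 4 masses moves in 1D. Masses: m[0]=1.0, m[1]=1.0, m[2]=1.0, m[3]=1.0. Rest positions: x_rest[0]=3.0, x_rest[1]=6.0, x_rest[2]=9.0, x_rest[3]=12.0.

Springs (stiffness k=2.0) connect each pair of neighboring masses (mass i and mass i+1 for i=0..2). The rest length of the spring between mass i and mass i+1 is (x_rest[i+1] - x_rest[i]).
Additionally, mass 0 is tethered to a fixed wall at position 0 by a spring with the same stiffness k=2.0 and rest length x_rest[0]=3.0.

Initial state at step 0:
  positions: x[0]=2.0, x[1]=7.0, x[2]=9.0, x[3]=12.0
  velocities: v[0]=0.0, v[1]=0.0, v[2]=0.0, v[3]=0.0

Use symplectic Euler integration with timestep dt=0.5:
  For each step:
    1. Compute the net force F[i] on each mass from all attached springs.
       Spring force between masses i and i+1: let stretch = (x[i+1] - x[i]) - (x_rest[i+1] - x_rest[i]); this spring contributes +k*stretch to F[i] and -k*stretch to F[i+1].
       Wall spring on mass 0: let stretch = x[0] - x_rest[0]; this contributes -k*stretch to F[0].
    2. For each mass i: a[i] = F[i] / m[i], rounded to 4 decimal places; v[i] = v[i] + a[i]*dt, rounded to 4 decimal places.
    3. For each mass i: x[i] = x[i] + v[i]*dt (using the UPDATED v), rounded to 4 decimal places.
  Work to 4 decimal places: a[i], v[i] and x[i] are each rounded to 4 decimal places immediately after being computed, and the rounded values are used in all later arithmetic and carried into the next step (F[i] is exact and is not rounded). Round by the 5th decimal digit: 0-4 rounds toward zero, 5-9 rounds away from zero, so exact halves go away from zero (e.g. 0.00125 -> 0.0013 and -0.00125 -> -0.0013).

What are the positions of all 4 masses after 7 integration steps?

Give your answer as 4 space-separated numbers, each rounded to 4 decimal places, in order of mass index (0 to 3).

Step 0: x=[2.0000 7.0000 9.0000 12.0000] v=[0.0000 0.0000 0.0000 0.0000]
Step 1: x=[3.5000 5.5000 9.5000 12.0000] v=[3.0000 -3.0000 1.0000 0.0000]
Step 2: x=[4.2500 5.0000 9.2500 12.2500] v=[1.5000 -1.0000 -0.5000 0.5000]
Step 3: x=[3.2500 6.2500 8.3750 12.5000] v=[-2.0000 2.5000 -1.7500 0.5000]
Step 4: x=[2.1250 7.0625 8.5000 12.1875] v=[-2.2500 1.6250 0.2500 -0.6250]
Step 5: x=[2.4063 6.1250 9.7500 11.5313] v=[0.5625 -1.8750 2.5000 -1.3125]
Step 6: x=[3.3438 5.1407 10.0782 11.4844] v=[1.8749 -1.9687 0.6563 -0.0938]
Step 7: x=[3.5078 5.7267 8.6407 12.2344] v=[0.3280 1.1719 -2.8750 1.5000]

Answer: 3.5078 5.7267 8.6407 12.2344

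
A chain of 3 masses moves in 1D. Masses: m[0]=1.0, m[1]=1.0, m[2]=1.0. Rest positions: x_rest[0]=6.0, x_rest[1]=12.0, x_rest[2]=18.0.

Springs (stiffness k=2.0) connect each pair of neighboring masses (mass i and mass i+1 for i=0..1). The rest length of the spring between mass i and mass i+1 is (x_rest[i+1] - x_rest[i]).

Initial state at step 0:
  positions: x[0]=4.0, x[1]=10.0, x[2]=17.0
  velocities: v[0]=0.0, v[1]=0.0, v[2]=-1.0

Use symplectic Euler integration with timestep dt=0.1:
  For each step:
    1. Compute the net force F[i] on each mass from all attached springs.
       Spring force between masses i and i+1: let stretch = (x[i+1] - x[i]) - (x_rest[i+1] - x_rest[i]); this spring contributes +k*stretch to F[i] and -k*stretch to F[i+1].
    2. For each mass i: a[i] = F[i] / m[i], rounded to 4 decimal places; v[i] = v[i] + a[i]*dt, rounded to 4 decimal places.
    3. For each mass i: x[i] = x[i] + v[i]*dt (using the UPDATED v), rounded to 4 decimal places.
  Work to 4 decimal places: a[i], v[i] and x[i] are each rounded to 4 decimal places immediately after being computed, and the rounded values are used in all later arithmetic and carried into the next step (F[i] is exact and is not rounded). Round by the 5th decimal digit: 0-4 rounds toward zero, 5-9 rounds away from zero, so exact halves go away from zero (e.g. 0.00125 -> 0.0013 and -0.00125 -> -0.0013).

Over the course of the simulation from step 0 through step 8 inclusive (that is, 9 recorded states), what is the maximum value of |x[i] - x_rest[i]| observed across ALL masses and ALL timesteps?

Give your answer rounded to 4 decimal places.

Step 0: x=[4.0000 10.0000 17.0000] v=[0.0000 0.0000 -1.0000]
Step 1: x=[4.0000 10.0200 16.8800] v=[0.0000 0.2000 -1.2000]
Step 2: x=[4.0004 10.0568 16.7428] v=[0.0040 0.3680 -1.3720]
Step 3: x=[4.0019 10.1062 16.5919] v=[0.0153 0.4939 -1.5092]
Step 4: x=[4.0055 10.1632 16.4313] v=[0.0362 0.5702 -1.6063]
Step 5: x=[4.0123 10.2224 16.2653] v=[0.0677 0.5923 -1.6599]
Step 6: x=[4.0233 10.2783 16.0985] v=[0.1097 0.5589 -1.6685]
Step 7: x=[4.0394 10.3255 15.9353] v=[0.1607 0.4719 -1.6325]
Step 8: x=[4.0612 10.3592 15.7799] v=[0.2179 0.3366 -1.5545]
Max displacement = 2.2201

Answer: 2.2201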